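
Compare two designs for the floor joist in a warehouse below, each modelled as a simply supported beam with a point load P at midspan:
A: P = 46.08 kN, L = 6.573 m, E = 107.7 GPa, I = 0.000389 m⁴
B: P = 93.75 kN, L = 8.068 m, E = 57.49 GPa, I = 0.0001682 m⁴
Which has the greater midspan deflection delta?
Model: a simply supported beam with a point load P at midspan, so delta = (P·L^3) / (48·E·I) (SI units).
  A: delta = (46080 × 6.573^3) / (48 × (1.077 × 10¹¹) × 0.000389) = 0.006507 m = 6.507 mm
  B: delta = (93750 × 8.068^3) / (48 × (5.749 × 10¹⁰) × 0.0001682) = 0.1061 m = 106.1 mm
106.1 mm > 6.507 mm, so B is larger.
Final answer: B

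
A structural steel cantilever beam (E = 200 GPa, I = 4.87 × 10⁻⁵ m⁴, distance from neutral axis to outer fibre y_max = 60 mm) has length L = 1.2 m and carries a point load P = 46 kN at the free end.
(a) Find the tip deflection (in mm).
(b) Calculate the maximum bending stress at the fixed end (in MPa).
(a) Tip deflection of a cantilever with an end point load: δ = P·L^3 / (3·E·I). Convert P = 46 kN = 46000 N, E = 200 GPa = 2 × 10¹¹ Pa.
  δ = (46000 × 1.2^3) / (3 × (2 × 10¹¹) × (4.87 × 10⁻⁵)) = 0.00272 m = 2.72 mm
(b) Maximum bending moment at the fixed end: M = P·L = 46000 × 1.2 = 55200 N·m. Convert y_max = 60 mm = 0.06 m.
  σ = M·y_max / I = (55200 × 0.06) / (4.87 × 10⁻⁵) = 6.801 × 10⁷ Pa = 68.01 MPa
Final answer: (a) δ = 2.72 mm, (b) σ = 68.01 MPa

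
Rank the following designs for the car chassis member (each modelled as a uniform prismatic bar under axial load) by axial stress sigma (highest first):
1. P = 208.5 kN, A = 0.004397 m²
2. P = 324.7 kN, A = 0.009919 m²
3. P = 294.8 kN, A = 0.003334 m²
Model: a uniform prismatic bar under axial load, so sigma = P / A (SI units).
  Case 1: sigma = 208500 / 0.004397 = 4.742 × 10⁷ Pa = 47.42 MPa
  Case 2: sigma = 324700 / 0.009919 = 3.274 × 10⁷ Pa = 32.74 MPa
  Case 3: sigma = 294800 / 0.003334 = 8.842 × 10⁷ Pa = 88.42 MPa
Ordering: 88.42 MPa (case 3) > 47.42 MPa (case 1) > 32.74 MPa (case 2)
Final answer: 3, 1, 2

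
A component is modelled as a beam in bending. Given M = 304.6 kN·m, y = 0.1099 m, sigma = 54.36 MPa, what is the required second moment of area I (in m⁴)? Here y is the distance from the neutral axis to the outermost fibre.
Model: a beam in bending, so sigma = (M·y) / I.
Solve for I: I = (M·y) / sigma.
Convert to SI units:
  M = 304.6 kN·m = 304600 N·m
  sigma = 54.36 MPa = 5.436 × 10⁷ Pa
Substitute:
  I = (304600 × 0.1099) / (5.436 × 10⁷)
  I = 0.0006158 m⁴
Final answer: I = 0.0006158 m⁴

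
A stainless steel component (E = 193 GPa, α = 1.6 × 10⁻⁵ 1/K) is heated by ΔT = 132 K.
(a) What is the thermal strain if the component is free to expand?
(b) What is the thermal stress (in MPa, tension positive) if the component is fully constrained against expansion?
(a) Free thermal strain ε_th = α·ΔT = (1.6 × 10⁻⁵) × 132 = 0.002112
(b) Fully constrained, the expansion is suppressed, so σ = -E·α·ΔT. Convert E = 193 GPa = 1.93 × 10¹¹ Pa.
  σ = -(1.93 × 10¹¹) × (1.6 × 10⁻⁵) × 132 = -4.076 × 10⁸ Pa = -407.6 MPa (compressive)
Final answer: (a) ε_th = 0.002112, (b) σ = -407.6 MPa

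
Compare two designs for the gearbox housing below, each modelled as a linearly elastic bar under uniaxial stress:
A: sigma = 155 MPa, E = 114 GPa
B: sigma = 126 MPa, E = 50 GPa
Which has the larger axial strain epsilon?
Model: a linearly elastic bar under uniaxial stress, so epsilon = sigma / E (SI units).
  A: epsilon = (1.55 × 10⁸) / (1.14 × 10¹¹) = 0.00136
  B: epsilon = (1.26 × 10⁸) / (5 × 10¹⁰) = 0.00252
0.00252 > 0.00136, so B is larger.
Final answer: B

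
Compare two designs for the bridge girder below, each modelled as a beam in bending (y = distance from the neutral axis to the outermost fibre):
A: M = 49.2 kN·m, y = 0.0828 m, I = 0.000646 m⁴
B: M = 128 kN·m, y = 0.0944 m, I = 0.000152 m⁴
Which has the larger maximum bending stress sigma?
Model: a beam in bending (y = distance from the neutral axis to the outermost fibre), so sigma = (M·y) / I (SI units).
  A: sigma = (49200 × 0.0828) / 0.000646 = 6.306 × 10⁶ Pa = 6.306 MPa
  B: sigma = (128000 × 0.0944) / 0.000152 = 7.949 × 10⁷ Pa = 79.49 MPa
79.49 MPa > 6.306 MPa, so B is larger.
Final answer: B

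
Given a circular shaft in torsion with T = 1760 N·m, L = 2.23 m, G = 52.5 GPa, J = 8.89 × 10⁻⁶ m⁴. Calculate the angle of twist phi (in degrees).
Model: a circular shaft in torsion, so phi = (T·L) / (G·J).
Convert to SI units:
  G = 52.5 GPa = 5.25 × 10¹⁰ Pa
Substitute:
  phi = (1760 × 2.23) / ((5.25 × 10¹⁰) × (8.89 × 10⁻⁶))
  phi = 0.008409 rad
Convert to degrees: phi = 0.008409 × 180/π = 0.4818°
Final answer: phi = 0.4818°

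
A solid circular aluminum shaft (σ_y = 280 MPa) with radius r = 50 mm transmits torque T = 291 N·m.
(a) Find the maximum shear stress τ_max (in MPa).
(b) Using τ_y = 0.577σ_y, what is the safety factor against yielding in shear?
(a) For a solid circular shaft, τ_max = T·r/J with J = π·r^4/2, i.e. τ_max = 2·T / (π·r^3). Convert r = 50 mm = 0.05 m.
  τ_max = (2 × 291) / (π × 0.05^3) = 1.482 × 10⁶ Pa = 1.482 MPa
(b) τ_y = 0.577 × 280 = 161.56 MPa
  SF = τ_y/τ_max = 161.56 / 1.482 = 109
Final answer: (a) τ_max = 1.482 MPa, (b) SF = 109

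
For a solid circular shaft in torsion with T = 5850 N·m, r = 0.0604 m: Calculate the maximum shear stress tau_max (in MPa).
Model: a solid circular shaft in torsion, so tau_max = (2·T) / (π·r^3).
Substitute:
  tau_max = (2 × 5850) / (π × 0.0604^3)
  tau_max = 1.69 × 10⁷ Pa
Convert: tau_max = 1.69 × 10⁷ Pa = 16.9 MPa
Final answer: tau_max = 16.9 MPa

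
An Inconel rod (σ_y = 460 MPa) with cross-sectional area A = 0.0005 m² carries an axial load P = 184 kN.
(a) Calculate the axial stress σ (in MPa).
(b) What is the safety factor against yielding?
(a) Axial stress σ = P/A. Convert P = 184 kN = 184000 N.
  σ = 184000 / 0.0005 = 3.68 × 10⁸ Pa = 368 MPa
(b) Safety factor SF = σ_y/σ = 460 / 368 = 1.25
Final answer: (a) σ = 368 MPa, (b) SF = 1.25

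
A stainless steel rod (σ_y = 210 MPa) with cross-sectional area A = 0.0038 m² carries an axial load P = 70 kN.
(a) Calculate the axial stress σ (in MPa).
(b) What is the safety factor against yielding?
(a) Axial stress σ = P/A. Convert P = 70 kN = 70000 N.
  σ = 70000 / 0.0038 = 1.842 × 10⁷ Pa = 18.42 MPa
(b) Safety factor SF = σ_y/σ = 210 / 18.42 = 11.4
Final answer: (a) σ = 18.42 MPa, (b) SF = 11.4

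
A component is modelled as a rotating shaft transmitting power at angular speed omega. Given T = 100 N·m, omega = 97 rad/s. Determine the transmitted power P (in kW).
Model: a rotating shaft transmitting power at angular speed omega, so P = T·omega.
Substitute:
  P = 100 × 97
  P = 9700 W
Convert: P = 9700 W = 9.7 kW
Final answer: P = 9.7 kW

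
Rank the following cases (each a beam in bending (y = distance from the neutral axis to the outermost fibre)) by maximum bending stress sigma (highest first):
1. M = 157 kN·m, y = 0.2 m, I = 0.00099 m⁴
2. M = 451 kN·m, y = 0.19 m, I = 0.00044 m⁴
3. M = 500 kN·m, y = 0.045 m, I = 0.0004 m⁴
Model: a beam in bending (y = distance from the neutral axis to the outermost fibre), so sigma = (M·y) / I (SI units).
  Case 1: sigma = (157000 × 0.2) / 0.00099 = 3.172 × 10⁷ Pa = 31.72 MPa
  Case 2: sigma = (451000 × 0.19) / 0.00044 = 1.947 × 10⁸ Pa = 194.7 MPa
  Case 3: sigma = (500000 × 0.045) / 0.0004 = 5.625 × 10⁷ Pa = 56.25 MPa
Ordering: 194.7 MPa (case 2) > 56.25 MPa (case 3) > 31.72 MPa (case 1)
Final answer: 2, 3, 1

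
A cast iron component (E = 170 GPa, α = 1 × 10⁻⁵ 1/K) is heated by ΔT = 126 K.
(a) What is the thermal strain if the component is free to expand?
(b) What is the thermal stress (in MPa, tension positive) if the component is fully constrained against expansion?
(a) Free thermal strain ε_th = α·ΔT = (1 × 10⁻⁵) × 126 = 0.00126
(b) Fully constrained, the expansion is suppressed, so σ = -E·α·ΔT. Convert E = 170 GPa = 1.7 × 10¹¹ Pa.
  σ = -(1.7 × 10¹¹) × (1 × 10⁻⁵) × 126 = -2.142 × 10⁸ Pa = -214.2 MPa (compressive)
Final answer: (a) ε_th = 0.00126, (b) σ = -214.2 MPa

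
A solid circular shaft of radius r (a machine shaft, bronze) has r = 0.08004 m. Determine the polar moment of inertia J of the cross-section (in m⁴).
Model: a solid circular shaft of radius r, so J = (π·r^4) / 2.
Substitute:
  J = (π × 0.08004^4) / 2
  J = 6.447 × 10⁻⁵ m⁴
Final answer: J = 6.447 × 10⁻⁵ m⁴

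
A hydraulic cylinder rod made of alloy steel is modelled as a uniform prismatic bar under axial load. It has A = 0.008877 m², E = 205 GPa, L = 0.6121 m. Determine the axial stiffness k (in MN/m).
Model: a uniform prismatic bar under axial load, so k = (A·E) / L.
Convert to SI units:
  E = 205 GPa = 2.05 × 10¹¹ Pa
Substitute:
  k = (0.008877 × (2.05 × 10¹¹)) / 0.6121
  k = 2.973 × 10⁹ N/m
Convert: k = 2.973 × 10⁹ N/m = 2973 MN/m
Final answer: k = 2973 MN/m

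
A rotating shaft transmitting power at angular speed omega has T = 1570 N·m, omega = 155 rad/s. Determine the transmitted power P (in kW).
Model: a rotating shaft transmitting power at angular speed omega, so P = T·omega.
Substitute:
  P = 1570 × 155
  P = 243400 W
Convert: P = 243400 W = 243.4 kW
Final answer: P = 243.4 kW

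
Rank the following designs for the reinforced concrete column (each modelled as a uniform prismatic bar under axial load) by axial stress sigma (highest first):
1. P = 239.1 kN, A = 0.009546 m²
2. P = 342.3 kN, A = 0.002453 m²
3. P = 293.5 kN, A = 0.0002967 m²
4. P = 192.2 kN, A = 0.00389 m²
Model: a uniform prismatic bar under axial load, so sigma = P / A (SI units).
  Case 1: sigma = 239100 / 0.009546 = 2.505 × 10⁷ Pa = 25.05 MPa
  Case 2: sigma = 342300 / 0.002453 = 1.395 × 10⁸ Pa = 139.5 MPa
  Case 3: sigma = 293500 / 0.0002967 = 9.892 × 10⁸ Pa = 989.2 MPa
  Case 4: sigma = 192200 / 0.00389 = 4.941 × 10⁷ Pa = 49.41 MPa
Ordering: 989.2 MPa (case 3) > 139.5 MPa (case 2) > 49.41 MPa (case 4) > 25.05 MPa (case 1)
Final answer: 3, 2, 4, 1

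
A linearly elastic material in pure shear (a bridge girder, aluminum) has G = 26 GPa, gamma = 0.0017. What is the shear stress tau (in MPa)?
Model: a linearly elastic material in pure shear, so tau = G·gamma.
Convert to SI units:
  G = 26 GPa = 2.6 × 10¹⁰ Pa
Substitute:
  tau = (2.6 × 10¹⁰) × 0.0017
  tau = 4.42 × 10⁷ Pa
Convert: tau = 4.42 × 10⁷ Pa = 44.2 MPa
Final answer: tau = 44.2 MPa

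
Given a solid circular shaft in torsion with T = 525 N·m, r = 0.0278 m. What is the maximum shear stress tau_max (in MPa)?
Model: a solid circular shaft in torsion, so tau_max = (2·T) / (π·r^3).
Substitute:
  tau_max = (2 × 525) / (π × 0.0278^3)
  tau_max = 1.556 × 10⁷ Pa
Convert: tau_max = 1.556 × 10⁷ Pa = 15.56 MPa
Final answer: tau_max = 15.56 MPa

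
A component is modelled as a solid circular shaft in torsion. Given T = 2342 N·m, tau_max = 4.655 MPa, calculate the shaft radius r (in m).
Model: a solid circular shaft in torsion, so tau_max = (2·T) / (π·r^3).
Solve for r: r = ((2·T) / (π·tau_max))^(1/3).
Convert to SI units:
  tau_max = 4.655 MPa = 4.655 × 10⁶ Pa
Substitute:
  r = ((2 × 2342) / (π × (4.655 × 10⁶)))^(1/3)
  r = 0.06842 m
Final answer: r = 0.06842 m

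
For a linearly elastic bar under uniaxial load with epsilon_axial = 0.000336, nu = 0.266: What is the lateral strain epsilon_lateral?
Model: a linearly elastic bar under uniaxial load, so epsilon_lateral = -nu·epsilon_axial.
Substitute:
  epsilon_lateral = -(0.266 × 0.000336)
  epsilon_lateral = -8.938 × 10⁻⁵
Final answer: epsilon_lateral = -8.938 × 10⁻⁵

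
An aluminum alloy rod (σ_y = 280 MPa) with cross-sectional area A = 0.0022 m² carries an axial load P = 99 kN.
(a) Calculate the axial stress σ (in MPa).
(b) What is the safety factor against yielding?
(a) Axial stress σ = P/A. Convert P = 99 kN = 99000 N.
  σ = 99000 / 0.0022 = 4.5 × 10⁷ Pa = 45 MPa
(b) Safety factor SF = σ_y/σ = 280 / 45 = 6.222
Final answer: (a) σ = 45 MPa, (b) SF = 6.222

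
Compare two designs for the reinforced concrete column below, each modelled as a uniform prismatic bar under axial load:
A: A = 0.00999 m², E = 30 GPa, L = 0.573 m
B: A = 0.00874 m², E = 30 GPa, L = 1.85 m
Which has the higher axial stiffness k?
Model: a uniform prismatic bar under axial load, so k = (A·E) / L (SI units).
  A: k = (0.00999 × (3 × 10¹⁰)) / 0.573 = 5.23 × 10⁸ N/m = 523 MN/m
  B: k = (0.00874 × (3 × 10¹⁰)) / 1.85 = 1.417 × 10⁸ N/m = 141.7 MN/m
523 MN/m > 141.7 MN/m, so A is larger.
Final answer: A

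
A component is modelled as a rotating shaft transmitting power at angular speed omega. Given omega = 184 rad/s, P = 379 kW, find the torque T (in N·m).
Model: a rotating shaft transmitting power at angular speed omega, so P = T·omega.
Solve for T: T = P / omega.
Convert to SI units:
  P = 379 kW = 379000 W
Substitute:
  T = 379000 / 184
  T = 2060 N·m
Final answer: T = 2060 N·m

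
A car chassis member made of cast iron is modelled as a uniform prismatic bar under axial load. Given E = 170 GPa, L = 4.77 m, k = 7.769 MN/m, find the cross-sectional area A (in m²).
Model: a uniform prismatic bar under axial load, so k = (A·E) / L.
Solve for A: A = (k·L) / E.
Convert to SI units:
  E = 170 GPa = 1.7 × 10¹¹ Pa
  k = 7.769 MN/m = 7.769 × 10⁶ N/m
Substitute:
  A = ((7.769 × 10⁶) × 4.77) / (1.7 × 10¹¹)
  A = 0.000218 m²
Final answer: A = 0.000218 m²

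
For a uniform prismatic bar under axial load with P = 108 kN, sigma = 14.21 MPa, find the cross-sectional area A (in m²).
Model: a uniform prismatic bar under axial load, so sigma = P / A.
Solve for A: A = P / sigma.
Convert to SI units:
  P = 108 kN = 108000 N
  sigma = 14.21 MPa = 1.421 × 10⁷ Pa
Substitute:
  A = 108000 / (1.421 × 10⁷)
  A = 0.0076 m²
Final answer: A = 0.0076 m²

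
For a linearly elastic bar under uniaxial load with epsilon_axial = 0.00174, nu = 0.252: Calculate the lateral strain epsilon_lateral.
Model: a linearly elastic bar under uniaxial load, so epsilon_lateral = -nu·epsilon_axial.
Substitute:
  epsilon_lateral = -(0.252 × 0.00174)
  epsilon_lateral = -0.0004385
Final answer: epsilon_lateral = -0.0004385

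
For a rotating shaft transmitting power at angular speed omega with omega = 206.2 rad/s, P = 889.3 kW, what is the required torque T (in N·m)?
Model: a rotating shaft transmitting power at angular speed omega, so P = T·omega.
Solve for T: T = P / omega.
Convert to SI units:
  P = 889.3 kW = 889300 W
Substitute:
  T = 889300 / 206.2
  T = 4313 N·m
Final answer: T = 4313 N·m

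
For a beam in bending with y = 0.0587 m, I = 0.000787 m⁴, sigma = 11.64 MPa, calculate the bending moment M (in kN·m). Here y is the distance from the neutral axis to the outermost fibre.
Model: a beam in bending, so sigma = (M·y) / I.
Solve for M: M = (sigma·I) / y.
Convert to SI units:
  sigma = 11.64 MPa = 1.164 × 10⁷ Pa
Substitute:
  M = ((1.164 × 10⁷) × 0.000787) / 0.0587
  M = 156100 N·m
Convert: M = 156100 N·m = 156.1 kN·m
Final answer: M = 156.1 kN·m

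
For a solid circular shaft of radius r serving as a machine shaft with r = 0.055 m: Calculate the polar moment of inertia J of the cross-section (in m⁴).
Model: a solid circular shaft of radius r, so J = (π·r^4) / 2.
Substitute:
  J = (π × 0.055^4) / 2
  J = 1.437 × 10⁻⁵ m⁴
Final answer: J = 1.437 × 10⁻⁵ m⁴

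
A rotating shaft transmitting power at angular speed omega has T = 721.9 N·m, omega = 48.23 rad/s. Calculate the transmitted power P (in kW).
Model: a rotating shaft transmitting power at angular speed omega, so P = T·omega.
Substitute:
  P = 721.9 × 48.23
  P = 34820 W
Convert: P = 34820 W = 34.82 kW
Final answer: P = 34.82 kW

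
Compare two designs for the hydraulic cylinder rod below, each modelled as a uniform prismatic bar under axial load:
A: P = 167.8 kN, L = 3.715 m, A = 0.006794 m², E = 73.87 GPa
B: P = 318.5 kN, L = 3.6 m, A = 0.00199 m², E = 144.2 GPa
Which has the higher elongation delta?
Model: a uniform prismatic bar under axial load, so delta = (P·L) / (A·E) (SI units).
  A: delta = (167800 × 3.715) / (0.006794 × (7.387 × 10¹⁰)) = 0.001242 m = 1.242 mm
  B: delta = (318500 × 3.6) / (0.00199 × (1.442 × 10¹¹)) = 0.003996 m = 3.996 mm
3.996 mm > 1.242 mm, so B is larger.
Final answer: B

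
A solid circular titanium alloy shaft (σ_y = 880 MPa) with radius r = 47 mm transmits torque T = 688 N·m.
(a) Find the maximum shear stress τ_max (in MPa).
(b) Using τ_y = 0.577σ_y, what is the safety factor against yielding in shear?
(a) For a solid circular shaft, τ_max = T·r/J with J = π·r^4/2, i.e. τ_max = 2·T / (π·r^3). Convert r = 47 mm = 0.047 m.
  τ_max = (2 × 688) / (π × 0.047^3) = 4.219 × 10⁶ Pa = 4.219 MPa
(b) τ_y = 0.577 × 880 = 507.76 MPa
  SF = τ_y/τ_max = 507.76 / 4.219 = 120.4
Final answer: (a) τ_max = 4.219 MPa, (b) SF = 120.4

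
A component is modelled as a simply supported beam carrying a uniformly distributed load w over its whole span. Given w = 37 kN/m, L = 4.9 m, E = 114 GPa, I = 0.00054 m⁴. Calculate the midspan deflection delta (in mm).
Model: a simply supported beam carrying a uniformly distributed load w over its whole span, so delta = (5·w·L^4) / (384·E·I).
Convert to SI units:
  w = 37 kN/m = 37000 N/m
  E = 114 GPa = 1.14 × 10¹¹ Pa
Substitute:
  delta = (5 × 37000 × 4.9^4) / (384 × (1.14 × 10¹¹) × 0.00054)
  delta = 0.004512 m
Convert: delta = 0.004512 m = 4.512 mm
Final answer: delta = 4.512 mm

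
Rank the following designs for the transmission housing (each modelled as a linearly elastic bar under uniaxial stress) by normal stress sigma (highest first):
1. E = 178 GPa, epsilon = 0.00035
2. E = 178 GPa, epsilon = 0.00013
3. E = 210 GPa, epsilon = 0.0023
Model: a linearly elastic bar under uniaxial stress, so sigma = E·epsilon (SI units).
  Case 1: sigma = (1.78 × 10¹¹) × 0.00035 = 6.23 × 10⁷ Pa = 62.3 MPa
  Case 2: sigma = (1.78 × 10¹¹) × 0.00013 = 2.314 × 10⁷ Pa = 23.14 MPa
  Case 3: sigma = (2.1 × 10¹¹) × 0.0023 = 4.83 × 10⁸ Pa = 483 MPa
Ordering: 483 MPa (case 3) > 62.3 MPa (case 1) > 23.14 MPa (case 2)
Final answer: 3, 1, 2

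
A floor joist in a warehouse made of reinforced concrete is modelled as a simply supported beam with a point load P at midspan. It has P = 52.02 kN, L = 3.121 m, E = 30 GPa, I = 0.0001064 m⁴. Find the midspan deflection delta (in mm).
Model: a simply supported beam with a point load P at midspan, so delta = (P·L^3) / (48·E·I).
Convert to SI units:
  P = 52.02 kN = 52020 N
  E = 30 GPa = 3 × 10¹⁰ Pa
Substitute:
  delta = (52020 × 3.121^3) / (48 × (3 × 10¹⁰) × 0.0001064)
  delta = 0.01032 m
Convert: delta = 0.01032 m = 10.32 mm
Final answer: delta = 10.32 mm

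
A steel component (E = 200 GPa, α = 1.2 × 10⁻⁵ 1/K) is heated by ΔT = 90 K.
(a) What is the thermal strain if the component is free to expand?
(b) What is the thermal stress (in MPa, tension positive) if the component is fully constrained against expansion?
(a) Free thermal strain ε_th = α·ΔT = (1.2 × 10⁻⁵) × 90 = 0.00108
(b) Fully constrained, the expansion is suppressed, so σ = -E·α·ΔT. Convert E = 200 GPa = 2 × 10¹¹ Pa.
  σ = -(2 × 10¹¹) × (1.2 × 10⁻⁵) × 90 = -2.16 × 10⁸ Pa = -216 MPa (compressive)
Final answer: (a) ε_th = 0.00108, (b) σ = -216 MPa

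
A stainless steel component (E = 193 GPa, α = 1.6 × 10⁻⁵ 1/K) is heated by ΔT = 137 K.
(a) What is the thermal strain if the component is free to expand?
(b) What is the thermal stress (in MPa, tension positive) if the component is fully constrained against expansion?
(a) Free thermal strain ε_th = α·ΔT = (1.6 × 10⁻⁵) × 137 = 0.002192
(b) Fully constrained, the expansion is suppressed, so σ = -E·α·ΔT. Convert E = 193 GPa = 1.93 × 10¹¹ Pa.
  σ = -(1.93 × 10¹¹) × (1.6 × 10⁻⁵) × 137 = -4.231 × 10⁸ Pa = -423.1 MPa (compressive)
Final answer: (a) ε_th = 0.002192, (b) σ = -423.1 MPa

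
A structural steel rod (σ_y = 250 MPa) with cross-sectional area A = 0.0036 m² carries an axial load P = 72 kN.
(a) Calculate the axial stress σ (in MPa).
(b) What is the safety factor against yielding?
(a) Axial stress σ = P/A. Convert P = 72 kN = 72000 N.
  σ = 72000 / 0.0036 = 2 × 10⁷ Pa = 20 MPa
(b) Safety factor SF = σ_y/σ = 250 / 20 = 12.5
Final answer: (a) σ = 20 MPa, (b) SF = 12.5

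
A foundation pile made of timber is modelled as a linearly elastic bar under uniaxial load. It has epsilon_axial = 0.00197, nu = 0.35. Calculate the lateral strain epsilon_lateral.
Model: a linearly elastic bar under uniaxial load, so epsilon_lateral = -nu·epsilon_axial.
Substitute:
  epsilon_lateral = -(0.35 × 0.00197)
  epsilon_lateral = -0.0006895
Final answer: epsilon_lateral = -0.0006895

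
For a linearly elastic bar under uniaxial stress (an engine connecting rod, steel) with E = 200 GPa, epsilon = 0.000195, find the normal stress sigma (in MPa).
Model: a linearly elastic bar under uniaxial stress, so epsilon = sigma / E.
Solve for sigma: sigma = epsilon·E.
Convert to SI units:
  E = 200 GPa = 2 × 10¹¹ Pa
Substitute:
  sigma = 0.000195 × (2 × 10¹¹)
  sigma = 3.9 × 10⁷ Pa
Convert: sigma = 3.9 × 10⁷ Pa = 39 MPa
Final answer: sigma = 39 MPa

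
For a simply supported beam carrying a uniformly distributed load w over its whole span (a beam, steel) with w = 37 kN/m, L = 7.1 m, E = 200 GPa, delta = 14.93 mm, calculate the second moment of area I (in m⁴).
Model: a simply supported beam carrying a uniformly distributed load w over its whole span, so delta = (5·w·L^4) / (384·E·I).
Solve for I: I = (5·w·L^4) / (384·delta·E).
Convert to SI units:
  w = 37 kN/m = 37000 N/m
  E = 200 GPa = 2 × 10¹¹ Pa
  delta = 14.93 mm = 0.01493 m
Substitute:
  I = (5 × 37000 × 7.1^4) / (384 × 0.01493 × (2 × 10¹¹))
  I = 0.00041 m⁴
Final answer: I = 0.00041 m⁴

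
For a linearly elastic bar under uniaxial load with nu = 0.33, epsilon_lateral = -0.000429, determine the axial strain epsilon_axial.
Model: a linearly elastic bar under uniaxial load, so epsilon_lateral = -nu·epsilon_axial.
Solve for epsilon_axial: epsilon_axial = -epsilon_lateral / nu.
Substitute:
  epsilon_axial = -(-0.000429) / 0.33
  epsilon_axial = 0.0013
Final answer: epsilon_axial = 0.0013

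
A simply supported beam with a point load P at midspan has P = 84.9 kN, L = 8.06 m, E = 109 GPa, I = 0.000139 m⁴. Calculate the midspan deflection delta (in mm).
Model: a simply supported beam with a point load P at midspan, so delta = (P·L^3) / (48·E·I).
Convert to SI units:
  P = 84.9 kN = 84900 N
  E = 109 GPa = 1.09 × 10¹¹ Pa
Substitute:
  delta = (84900 × 8.06^3) / (48 × (1.09 × 10¹¹) × 0.000139)
  delta = 0.06113 m
Convert: delta = 0.06113 m = 61.13 mm
Final answer: delta = 61.13 mm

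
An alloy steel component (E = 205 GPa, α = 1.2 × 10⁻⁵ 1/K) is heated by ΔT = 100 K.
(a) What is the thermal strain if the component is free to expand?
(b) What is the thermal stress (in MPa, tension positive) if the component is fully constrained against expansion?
(a) Free thermal strain ε_th = α·ΔT = (1.2 × 10⁻⁵) × 100 = 0.0012
(b) Fully constrained, the expansion is suppressed, so σ = -E·α·ΔT. Convert E = 205 GPa = 2.05 × 10¹¹ Pa.
  σ = -(2.05 × 10¹¹) × (1.2 × 10⁻⁵) × 100 = -2.46 × 10⁸ Pa = -246 MPa (compressive)
Final answer: (a) ε_th = 0.0012, (b) σ = -246 MPa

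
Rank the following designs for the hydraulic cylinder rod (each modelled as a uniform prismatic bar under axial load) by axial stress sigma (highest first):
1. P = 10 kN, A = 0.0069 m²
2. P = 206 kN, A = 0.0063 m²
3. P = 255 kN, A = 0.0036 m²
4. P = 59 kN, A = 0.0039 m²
Model: a uniform prismatic bar under axial load, so sigma = P / A (SI units).
  Case 1: sigma = 10000 / 0.0069 = 1.449 × 10⁶ Pa = 1.449 MPa
  Case 2: sigma = 206000 / 0.0063 = 3.27 × 10⁷ Pa = 32.7 MPa
  Case 3: sigma = 255000 / 0.0036 = 7.083 × 10⁷ Pa = 70.83 MPa
  Case 4: sigma = 59000 / 0.0039 = 1.513 × 10⁷ Pa = 15.13 MPa
Ordering: 70.83 MPa (case 3) > 32.7 MPa (case 2) > 15.13 MPa (case 4) > 1.449 MPa (case 1)
Final answer: 3, 2, 4, 1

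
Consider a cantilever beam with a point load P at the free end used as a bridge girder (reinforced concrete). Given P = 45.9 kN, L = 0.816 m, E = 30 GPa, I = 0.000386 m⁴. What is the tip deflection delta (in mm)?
Model: a cantilever beam with a point load P at the free end, so delta = (P·L^3) / (3·E·I).
Convert to SI units:
  P = 45.9 kN = 45900 N
  E = 30 GPa = 3 × 10¹⁰ Pa
Substitute:
  delta = (45900 × 0.816^3) / (3 × (3 × 10¹⁰) × 0.000386)
  delta = 0.0007179 m
Convert: delta = 0.0007179 m = 0.7179 mm
Final answer: delta = 0.7179 mm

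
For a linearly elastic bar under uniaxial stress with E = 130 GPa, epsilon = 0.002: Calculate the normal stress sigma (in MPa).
Model: a linearly elastic bar under uniaxial stress, so sigma = E·epsilon.
Convert to SI units:
  E = 130 GPa = 1.3 × 10¹¹ Pa
Substitute:
  sigma = (1.3 × 10¹¹) × 0.002
  sigma = 2.6 × 10⁸ Pa
Convert: sigma = 2.6 × 10⁸ Pa = 260 MPa
Final answer: sigma = 260 MPa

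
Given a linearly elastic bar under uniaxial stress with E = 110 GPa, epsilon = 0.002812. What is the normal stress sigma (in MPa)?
Model: a linearly elastic bar under uniaxial stress, so sigma = E·epsilon.
Convert to SI units:
  E = 110 GPa = 1.1 × 10¹¹ Pa
Substitute:
  sigma = (1.1 × 10¹¹) × 0.002812
  sigma = 3.093 × 10⁸ Pa
Convert: sigma = 3.093 × 10⁸ Pa = 309.3 MPa
Final answer: sigma = 309.3 MPa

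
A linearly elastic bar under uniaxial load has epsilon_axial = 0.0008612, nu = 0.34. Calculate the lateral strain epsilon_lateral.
Model: a linearly elastic bar under uniaxial load, so epsilon_lateral = -nu·epsilon_axial.
Substitute:
  epsilon_lateral = -(0.34 × 0.0008612)
  epsilon_lateral = -0.0002928
Final answer: epsilon_lateral = -0.0002928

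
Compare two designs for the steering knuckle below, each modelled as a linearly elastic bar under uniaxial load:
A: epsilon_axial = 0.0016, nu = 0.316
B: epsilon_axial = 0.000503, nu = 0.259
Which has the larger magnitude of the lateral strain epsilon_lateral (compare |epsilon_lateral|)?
Model: a linearly elastic bar under uniaxial load, so epsilon_lateral = -nu·epsilon_axial (SI units).
  A: epsilon_lateral = -(0.316 × 0.0016) = -0.0005056
  B: epsilon_lateral = -(0.259 × 0.000503) = -0.0001303
|epsilon_lateral|: A = 0.0005056, B = 0.0001303, so A is larger in magnitude.
Final answer: A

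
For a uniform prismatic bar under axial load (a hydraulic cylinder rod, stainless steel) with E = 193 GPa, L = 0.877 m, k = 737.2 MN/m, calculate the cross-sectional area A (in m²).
Model: a uniform prismatic bar under axial load, so k = (A·E) / L.
Solve for A: A = (k·L) / E.
Convert to SI units:
  E = 193 GPa = 1.93 × 10¹¹ Pa
  k = 737.2 MN/m = 7.372 × 10⁸ N/m
Substitute:
  A = ((7.372 × 10⁸) × 0.877) / (1.93 × 10¹¹)
  A = 0.00335 m²
Final answer: A = 0.00335 m²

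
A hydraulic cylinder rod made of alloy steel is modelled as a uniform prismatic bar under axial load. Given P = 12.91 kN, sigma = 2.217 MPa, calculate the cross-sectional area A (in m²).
Model: a uniform prismatic bar under axial load, so sigma = P / A.
Solve for A: A = P / sigma.
Convert to SI units:
  P = 12.91 kN = 12910 N
  sigma = 2.217 MPa = 2.217 × 10⁶ Pa
Substitute:
  A = 12910 / (2.217 × 10⁶)
  A = 0.005823 m²
Final answer: A = 0.005823 m²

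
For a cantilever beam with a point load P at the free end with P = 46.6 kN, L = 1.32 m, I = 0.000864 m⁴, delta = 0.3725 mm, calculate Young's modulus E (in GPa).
Model: a cantilever beam with a point load P at the free end, so delta = (P·L^3) / (3·E·I).
Solve for E: E = (P·L^3) / (3·delta·I).
Convert to SI units:
  P = 46.6 kN = 46600 N
  delta = 0.3725 mm = 0.0003725 m
Substitute:
  E = (46600 × 1.32^3) / (3 × 0.0003725 × 0.000864)
  E = 1.11 × 10¹¹ Pa
Convert: E = 1.11 × 10¹¹ Pa = 111 GPa
Final answer: E = 111 GPa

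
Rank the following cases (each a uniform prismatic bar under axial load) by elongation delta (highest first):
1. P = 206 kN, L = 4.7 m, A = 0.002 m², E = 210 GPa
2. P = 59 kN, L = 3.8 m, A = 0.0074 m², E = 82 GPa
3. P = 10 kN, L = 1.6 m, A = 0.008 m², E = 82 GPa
Model: a uniform prismatic bar under axial load, so delta = (P·L) / (A·E) (SI units).
  Case 1: delta = (206000 × 4.7) / (0.002 × (2.1 × 10¹¹)) = 0.002305 m = 2.305 mm
  Case 2: delta = (59000 × 3.8) / (0.0074 × (8.2 × 10¹⁰)) = 0.0003695 m = 0.3695 mm
  Case 3: delta = (10000 × 1.6) / (0.008 × (8.2 × 10¹⁰)) = 2.439 × 10⁻⁵ m = 0.02439 mm
Ordering: 2.305 mm (case 1) > 0.3695 mm (case 2) > 0.02439 mm (case 3)
Final answer: 1, 2, 3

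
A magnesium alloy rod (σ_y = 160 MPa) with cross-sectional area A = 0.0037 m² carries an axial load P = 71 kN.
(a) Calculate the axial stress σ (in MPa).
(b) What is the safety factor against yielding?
(a) Axial stress σ = P/A. Convert P = 71 kN = 71000 N.
  σ = 71000 / 0.0037 = 1.919 × 10⁷ Pa = 19.19 MPa
(b) Safety factor SF = σ_y/σ = 160 / 19.19 = 8.338
Final answer: (a) σ = 19.19 MPa, (b) SF = 8.338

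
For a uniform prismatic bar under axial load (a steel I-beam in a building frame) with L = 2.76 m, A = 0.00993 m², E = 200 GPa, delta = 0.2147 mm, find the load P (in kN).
Model: a uniform prismatic bar under axial load, so delta = (P·L) / (A·E).
Solve for P: P = (delta·A·E) / L.
Convert to SI units:
  E = 200 GPa = 2 × 10¹¹ Pa
  delta = 0.2147 mm = 0.0002147 m
Substitute:
  P = (0.0002147 × 0.00993 × (2 × 10¹¹)) / 2.76
  P = 154500 N
Convert: P = 154500 N = 154.5 kN
Final answer: P = 154.5 kN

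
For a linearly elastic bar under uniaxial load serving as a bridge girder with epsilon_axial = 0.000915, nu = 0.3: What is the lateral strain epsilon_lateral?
Model: a linearly elastic bar under uniaxial load, so epsilon_lateral = -nu·epsilon_axial.
Substitute:
  epsilon_lateral = -(0.3 × 0.000915)
  epsilon_lateral = -0.0002745
Final answer: epsilon_lateral = -0.0002745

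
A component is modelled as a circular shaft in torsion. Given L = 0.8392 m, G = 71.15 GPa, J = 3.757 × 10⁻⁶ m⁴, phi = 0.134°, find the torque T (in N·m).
Model: a circular shaft in torsion, so phi = (T·L) / (G·J).
Solve for T: T = (phi·G·J) / L.
Convert to SI units:
  G = 71.15 GPa = 7.115 × 10¹⁰ Pa
  phi = 0.134° = 0.002339 rad
Substitute:
  T = (0.002339 × (7.115 × 10¹⁰) × (3.757 × 10⁻⁶)) / 0.8392
  T = 745 N·m
Final answer: T = 745 N·m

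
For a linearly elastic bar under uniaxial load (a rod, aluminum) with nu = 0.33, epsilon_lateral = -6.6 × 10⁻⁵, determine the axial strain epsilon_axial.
Model: a linearly elastic bar under uniaxial load, so epsilon_lateral = -nu·epsilon_axial.
Solve for epsilon_axial: epsilon_axial = -epsilon_lateral / nu.
Substitute:
  epsilon_axial = -(-6.6 × 10⁻⁵) / 0.33
  epsilon_axial = 0.0002
Final answer: epsilon_axial = 0.0002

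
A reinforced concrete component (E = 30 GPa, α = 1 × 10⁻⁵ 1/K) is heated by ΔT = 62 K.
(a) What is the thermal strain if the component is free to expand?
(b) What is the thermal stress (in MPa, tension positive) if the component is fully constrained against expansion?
(a) Free thermal strain ε_th = α·ΔT = (1 × 10⁻⁵) × 62 = 0.00062
(b) Fully constrained, the expansion is suppressed, so σ = -E·α·ΔT. Convert E = 30 GPa = 3 × 10¹⁰ Pa.
  σ = -(3 × 10¹⁰) × (1 × 10⁻⁵) × 62 = -1.86 × 10⁷ Pa = -18.6 MPa (compressive)
Final answer: (a) ε_th = 0.00062, (b) σ = -18.6 MPa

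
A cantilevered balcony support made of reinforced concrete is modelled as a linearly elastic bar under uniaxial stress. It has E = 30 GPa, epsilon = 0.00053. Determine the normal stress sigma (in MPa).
Model: a linearly elastic bar under uniaxial stress, so sigma = E·epsilon.
Convert to SI units:
  E = 30 GPa = 3 × 10¹⁰ Pa
Substitute:
  sigma = (3 × 10¹⁰) × 0.00053
  sigma = 1.59 × 10⁷ Pa
Convert: sigma = 1.59 × 10⁷ Pa = 15.9 MPa
Final answer: sigma = 15.9 MPa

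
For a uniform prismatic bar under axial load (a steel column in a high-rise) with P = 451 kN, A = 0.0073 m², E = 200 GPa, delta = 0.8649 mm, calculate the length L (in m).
Model: a uniform prismatic bar under axial load, so delta = (P·L) / (A·E).
Solve for L: L = (delta·A·E) / P.
Convert to SI units:
  P = 451 kN = 451000 N
  E = 200 GPa = 2 × 10¹¹ Pa
  delta = 0.8649 mm = 0.0008649 m
Substitute:
  L = (0.0008649 × 0.0073 × (2 × 10¹¹)) / 451000
  L = 2.8 m
Final answer: L = 2.8 m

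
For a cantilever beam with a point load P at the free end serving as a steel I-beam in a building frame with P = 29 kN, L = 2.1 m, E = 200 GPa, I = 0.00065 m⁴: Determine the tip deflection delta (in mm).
Model: a cantilever beam with a point load P at the free end, so delta = (P·L^3) / (3·E·I).
Convert to SI units:
  P = 29 kN = 29000 N
  E = 200 GPa = 2 × 10¹¹ Pa
Substitute:
  delta = (29000 × 2.1^3) / (3 × (2 × 10¹¹) × 0.00065)
  delta = 0.0006886 m
Convert: delta = 0.0006886 m = 0.6886 mm
Final answer: delta = 0.6886 mm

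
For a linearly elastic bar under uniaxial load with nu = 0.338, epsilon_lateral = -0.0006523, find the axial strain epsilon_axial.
Model: a linearly elastic bar under uniaxial load, so epsilon_lateral = -nu·epsilon_axial.
Solve for epsilon_axial: epsilon_axial = -epsilon_lateral / nu.
Substitute:
  epsilon_axial = -(-0.0006523) / 0.338
  epsilon_axial = 0.00193
Final answer: epsilon_axial = 0.00193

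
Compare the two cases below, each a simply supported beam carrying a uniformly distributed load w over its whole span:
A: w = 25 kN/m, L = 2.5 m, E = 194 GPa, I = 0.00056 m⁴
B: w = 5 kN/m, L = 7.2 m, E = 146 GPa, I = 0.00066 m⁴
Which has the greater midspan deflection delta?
Model: a simply supported beam carrying a uniformly distributed load w over its whole span, so delta = (5·w·L^4) / (384·E·I) (SI units).
  A: delta = (5 × 25000 × 2.5^4) / (384 × (1.94 × 10¹¹) × 0.00056) = 0.000117 m = 0.117 mm
  B: delta = (5 × 5000 × 7.2^4) / (384 × (1.46 × 10¹¹) × 0.00066) = 0.001816 m = 1.816 mm
1.816 mm > 0.117 mm, so B is larger.
Final answer: B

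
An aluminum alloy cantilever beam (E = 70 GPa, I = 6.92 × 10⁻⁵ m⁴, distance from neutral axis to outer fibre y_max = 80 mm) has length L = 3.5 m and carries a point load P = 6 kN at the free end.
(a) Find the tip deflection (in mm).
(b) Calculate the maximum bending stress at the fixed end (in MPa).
(a) Tip deflection of a cantilever with an end point load: δ = P·L^3 / (3·E·I). Convert P = 6 kN = 6000 N, E = 70 GPa = 7 × 10¹⁰ Pa.
  δ = (6000 × 3.5^3) / (3 × (7 × 10¹⁰) × (6.92 × 10⁻⁵)) = 0.0177 m = 17.7 mm
(b) Maximum bending moment at the fixed end: M = P·L = 6000 × 3.5 = 21000 N·m. Convert y_max = 80 mm = 0.08 m.
  σ = M·y_max / I = (21000 × 0.08) / (6.92 × 10⁻⁵) = 2.428 × 10⁷ Pa = 24.28 MPa
Final answer: (a) δ = 17.7 mm, (b) σ = 24.28 MPa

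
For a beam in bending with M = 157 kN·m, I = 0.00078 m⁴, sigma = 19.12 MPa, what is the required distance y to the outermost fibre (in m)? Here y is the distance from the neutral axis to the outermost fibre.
Model: a beam in bending, so sigma = (M·y) / I.
Solve for y: y = (sigma·I) / M.
Convert to SI units:
  M = 157 kN·m = 157000 N·m
  sigma = 19.12 MPa = 1.912 × 10⁷ Pa
Substitute:
  y = ((1.912 × 10⁷) × 0.00078) / 157000
  y = 0.09499 m
Final answer: y = 0.09499 m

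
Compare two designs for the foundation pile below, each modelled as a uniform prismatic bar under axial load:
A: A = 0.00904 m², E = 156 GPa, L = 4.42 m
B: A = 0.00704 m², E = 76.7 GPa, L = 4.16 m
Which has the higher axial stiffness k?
Model: a uniform prismatic bar under axial load, so k = (A·E) / L (SI units).
  A: k = (0.00904 × (1.56 × 10¹¹)) / 4.42 = 3.191 × 10⁸ N/m = 319.1 MN/m
  B: k = (0.00704 × (7.67 × 10¹⁰)) / 4.16 = 1.298 × 10⁸ N/m = 129.8 MN/m
319.1 MN/m > 129.8 MN/m, so A is larger.
Final answer: A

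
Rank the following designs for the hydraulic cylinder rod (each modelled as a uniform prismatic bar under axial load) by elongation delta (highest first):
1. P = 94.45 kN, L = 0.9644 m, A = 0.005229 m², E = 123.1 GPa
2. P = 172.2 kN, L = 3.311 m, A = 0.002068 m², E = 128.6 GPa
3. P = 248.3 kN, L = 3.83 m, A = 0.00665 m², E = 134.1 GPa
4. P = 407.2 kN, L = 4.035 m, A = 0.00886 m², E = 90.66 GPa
Model: a uniform prismatic bar under axial load, so delta = (P·L) / (A·E) (SI units).
  Case 1: delta = (94450 × 0.9644) / (0.005229 × (1.231 × 10¹¹)) = 0.0001415 m = 0.1415 mm
  Case 2: delta = (172200 × 3.311) / (0.002068 × (1.286 × 10¹¹)) = 0.002144 m = 2.144 mm
  Case 3: delta = (248300 × 3.83) / (0.00665 × (1.341 × 10¹¹)) = 0.001066 m = 1.066 mm
  Case 4: delta = (407200 × 4.035) / (0.00886 × (9.066 × 10¹⁰)) = 0.002046 m = 2.046 mm
Ordering: 2.144 mm (case 2) > 2.046 mm (case 4) > 1.066 mm (case 3) > 0.1415 mm (case 1)
Final answer: 2, 4, 3, 1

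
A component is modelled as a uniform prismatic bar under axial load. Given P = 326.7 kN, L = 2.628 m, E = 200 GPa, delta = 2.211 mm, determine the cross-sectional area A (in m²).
Model: a uniform prismatic bar under axial load, so delta = (P·L) / (A·E).
Solve for A: A = (P·L) / (delta·E).
Convert to SI units:
  P = 326.7 kN = 326700 N
  E = 200 GPa = 2 × 10¹¹ Pa
  delta = 2.211 mm = 0.002211 m
Substitute:
  A = (326700 × 2.628) / (0.002211 × (2 × 10¹¹))
  A = 0.001942 m²
Final answer: A = 0.001942 m²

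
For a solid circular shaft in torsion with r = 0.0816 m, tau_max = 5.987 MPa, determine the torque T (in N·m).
Model: a solid circular shaft in torsion, so tau_max = (2·T) / (π·r^3).
Solve for T: T = (π·tau_max·r^3) / 2.
Convert to SI units:
  tau_max = 5.987 MPa = 5.987 × 10⁶ Pa
Substitute:
  T = (π × (5.987 × 10⁶) × 0.0816^3) / 2
  T = 5110 N·m
Final answer: T = 5110 N·m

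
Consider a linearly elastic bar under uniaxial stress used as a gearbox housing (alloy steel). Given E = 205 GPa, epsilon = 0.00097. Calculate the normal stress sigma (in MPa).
Model: a linearly elastic bar under uniaxial stress, so sigma = E·epsilon.
Convert to SI units:
  E = 205 GPa = 2.05 × 10¹¹ Pa
Substitute:
  sigma = (2.05 × 10¹¹) × 0.00097
  sigma = 1.988 × 10⁸ Pa
Convert: sigma = 1.988 × 10⁸ Pa = 198.8 MPa
Final answer: sigma = 198.8 MPa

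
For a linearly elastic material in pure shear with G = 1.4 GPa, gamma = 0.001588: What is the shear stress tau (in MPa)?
Model: a linearly elastic material in pure shear, so tau = G·gamma.
Convert to SI units:
  G = 1.4 GPa = 1.4 × 10⁹ Pa
Substitute:
  tau = (1.4 × 10⁹) × 0.001588
  tau = 2.223 × 10⁶ Pa
Convert: tau = 2.223 × 10⁶ Pa = 2.223 MPa
Final answer: tau = 2.223 MPa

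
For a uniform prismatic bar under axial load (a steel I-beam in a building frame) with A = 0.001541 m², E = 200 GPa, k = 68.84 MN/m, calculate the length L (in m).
Model: a uniform prismatic bar under axial load, so k = (A·E) / L.
Solve for L: L = (A·E) / k.
Convert to SI units:
  E = 200 GPa = 2 × 10¹¹ Pa
  k = 68.84 MN/m = 6.884 × 10⁷ N/m
Substitute:
  L = (0.001541 × (2 × 10¹¹)) / (6.884 × 10⁷)
  L = 4.477 m
Final answer: L = 4.477 m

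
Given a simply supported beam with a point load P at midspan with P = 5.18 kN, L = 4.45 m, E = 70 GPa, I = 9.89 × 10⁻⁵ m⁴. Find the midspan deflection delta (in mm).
Model: a simply supported beam with a point load P at midspan, so delta = (P·L^3) / (48·E·I).
Convert to SI units:
  P = 5.18 kN = 5180 N
  E = 70 GPa = 7 × 10¹⁰ Pa
Substitute:
  delta = (5180 × 4.45^3) / (48 × (7 × 10¹⁰) × (9.89 × 10⁻⁵))
  delta = 0.001374 m
Convert: delta = 0.001374 m = 1.374 mm
Final answer: delta = 1.374 mm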